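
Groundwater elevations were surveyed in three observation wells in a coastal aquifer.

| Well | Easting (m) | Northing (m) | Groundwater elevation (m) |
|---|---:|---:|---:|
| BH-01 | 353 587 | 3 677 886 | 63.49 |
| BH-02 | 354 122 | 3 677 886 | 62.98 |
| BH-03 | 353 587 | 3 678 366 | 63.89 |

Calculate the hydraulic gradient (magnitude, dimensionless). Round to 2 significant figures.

∂h/∂x = (62.98 − 63.49) / (354122 − 353587) = -0.0009533
∂h/∂y = (63.89 − 63.49) / (3678366 − 3677886) = +0.0008333
|∇h| = √(-0.0009533² + 0.0008333²) = 0.001266

0.0013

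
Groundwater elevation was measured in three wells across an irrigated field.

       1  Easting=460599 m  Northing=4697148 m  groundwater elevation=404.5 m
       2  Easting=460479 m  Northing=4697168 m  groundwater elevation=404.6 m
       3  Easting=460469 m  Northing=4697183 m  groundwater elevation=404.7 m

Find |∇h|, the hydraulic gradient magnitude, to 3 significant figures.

0.00688

Three-point gradient (reference 1): Δ to 2 = (-120, 20, +0.1), Δ to 3 = (-130, 35, +0.2).
∂h/∂x = +0.0003125, ∂h/∂y = +0.006875 (det = -1600).
|∇h| = √(0.0003125² + 0.006875²) = 0.006882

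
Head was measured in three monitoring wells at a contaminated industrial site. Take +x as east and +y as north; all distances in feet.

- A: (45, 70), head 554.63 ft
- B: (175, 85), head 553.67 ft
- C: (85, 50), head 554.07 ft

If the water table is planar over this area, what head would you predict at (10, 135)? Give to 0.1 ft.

555.6 ft

With h = a·x + b·y + c and A as origin, the differences give:
  130·a + 15·b = -0.96
  40·a + (-20)·b = -0.56
Eliminate b (×(-20) and ×15, subtract): -3200·a = 27.600 → a = ∂h/∂x = -0.008625
Back-substitute: b = ∂h/∂y = +0.01075.
h(10, 135) = 554.63 + (-0.008625)·(-35) + (+0.01075)·(65) = 554.63 +0.302 +0.699 = 555.631 ft.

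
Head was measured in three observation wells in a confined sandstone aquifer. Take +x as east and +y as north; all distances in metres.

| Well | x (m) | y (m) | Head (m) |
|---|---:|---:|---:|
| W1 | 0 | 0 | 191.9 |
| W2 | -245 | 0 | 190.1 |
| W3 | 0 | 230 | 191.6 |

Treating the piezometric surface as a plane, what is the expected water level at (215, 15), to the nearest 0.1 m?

193.5 m

∂h/∂x = (190.1 − 191.9) / (-245 − 0) = +0.007347
∂h/∂y = (191.6 − 191.9) / (230 − 0) = -0.001304
h(215, 15) = 191.9 + (+0.007347)·(215) + (-0.001304)·(15) = 191.9 +1.580 -0.020 = 193.460 m.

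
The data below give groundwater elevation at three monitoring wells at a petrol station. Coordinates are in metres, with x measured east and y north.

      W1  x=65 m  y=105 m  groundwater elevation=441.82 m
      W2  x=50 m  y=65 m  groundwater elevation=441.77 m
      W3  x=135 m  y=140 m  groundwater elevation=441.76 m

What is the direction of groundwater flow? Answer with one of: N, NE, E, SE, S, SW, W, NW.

SE

Differences from W1: to W2 (Δx, Δy, Δh) = (-15, -40, -0.05); to W3 = (70, 35, -0.06).
Determinant of the coordinate differences = (-15)·35 − 70·(-40) = 2275.
∂h/∂x = [(-0.05)·35 − (-0.06)·(-40)] / 2275 = -0.001824
∂h/∂y = [(-15)·(-0.06) − 70·(-0.05)] / 2275 = +0.001934
Flow = −∇h = (+0.001824 east, -0.001934 north), which points southeast.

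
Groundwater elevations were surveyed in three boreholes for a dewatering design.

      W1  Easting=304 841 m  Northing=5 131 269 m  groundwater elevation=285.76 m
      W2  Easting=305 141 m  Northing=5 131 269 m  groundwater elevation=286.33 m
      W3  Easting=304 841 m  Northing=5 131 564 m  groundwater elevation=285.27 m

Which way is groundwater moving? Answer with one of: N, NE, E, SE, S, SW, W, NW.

NW

∂h/∂x = (286.33 − 285.76) / (305141 − 304841) = +0.001900
∂h/∂y = (285.27 − 285.76) / (5131564 − 5131269) = -0.001661
Flow = −∇h = (-0.001900 east, +0.001661 north), which points northwest.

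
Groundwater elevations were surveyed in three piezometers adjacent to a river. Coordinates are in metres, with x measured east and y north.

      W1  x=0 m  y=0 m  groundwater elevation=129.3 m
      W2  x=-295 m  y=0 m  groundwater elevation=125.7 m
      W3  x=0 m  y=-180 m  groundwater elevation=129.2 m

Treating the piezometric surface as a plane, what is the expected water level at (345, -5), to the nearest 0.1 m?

133.5 m

∂h/∂x = (125.7 − 129.3) / (-295 − 0) = +0.01220
∂h/∂y = (129.2 − 129.3) / (-180 − 0) = +0.0005556
h(345, -5) = 129.3 + (+0.01220)·(345) + (+0.0005556)·(-5) = 129.3 +4.210 -0.003 = 133.507 m.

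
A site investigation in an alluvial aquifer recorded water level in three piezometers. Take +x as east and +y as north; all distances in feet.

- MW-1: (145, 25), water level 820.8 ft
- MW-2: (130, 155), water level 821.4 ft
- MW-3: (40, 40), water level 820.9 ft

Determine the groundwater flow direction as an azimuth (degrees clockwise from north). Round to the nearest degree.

With h = a·x + b·y + c and MW-1 as origin, the differences give:
  (-15)·a + 130·b = +0.6
  (-105)·a + 15·b = +0.1
Eliminate b (×15 and ×130, subtract): 13425·a = -4.00 → a = ∂h/∂x = -0.0002980
Back-substitute: b = ∂h/∂y = +0.004581.
Flow direction (−∇h) has components (+0.0002980 E, -0.004581 N).
Azimuth = atan2(E, N) = atan2(+0.0002980, -0.004581) = 176.3° ≈ 176°.

176°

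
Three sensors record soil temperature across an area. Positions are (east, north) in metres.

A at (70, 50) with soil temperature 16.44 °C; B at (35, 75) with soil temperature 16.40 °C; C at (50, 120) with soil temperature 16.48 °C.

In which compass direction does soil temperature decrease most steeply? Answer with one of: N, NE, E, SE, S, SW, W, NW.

SW

Differences from A: to B (Δx, Δy, Δh) = (-35, 25, -0.04); to C = (-20, 70, +0.04).
Determinant of the coordinate differences = (-35)·70 − (-20)·25 = -1950.
∂T/∂x = [(-0.04)·70 − (+0.04)·25] / -1950 = +0.001949
∂T/∂y = [(-35)·(+0.04) − (-20)·(-0.04)] / -1950 = +0.001128
Steepest decrease is along −∇f = (-0.001949 E, -0.001128 N) → southwest.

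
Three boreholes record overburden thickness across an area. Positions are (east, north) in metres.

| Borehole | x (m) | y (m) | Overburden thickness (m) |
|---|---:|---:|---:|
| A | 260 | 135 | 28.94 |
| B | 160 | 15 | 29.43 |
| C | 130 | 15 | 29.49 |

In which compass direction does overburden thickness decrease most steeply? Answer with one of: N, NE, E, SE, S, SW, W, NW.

With d = a·x + b·y + c and A as origin, the differences give:
  (-100)·a + (-120)·b = +0.49
  (-130)·a + (-120)·b = +0.55
Eliminate b (×(-120) and ×(-120), subtract): -3600·a = 7.200 → a = ∂d/∂x = -0.002000
Back-substitute: b = ∂d/∂y = -0.002417.
Steepest decrease is along −∇f = (+0.002000 E, +0.002417 N) → northeast.

NE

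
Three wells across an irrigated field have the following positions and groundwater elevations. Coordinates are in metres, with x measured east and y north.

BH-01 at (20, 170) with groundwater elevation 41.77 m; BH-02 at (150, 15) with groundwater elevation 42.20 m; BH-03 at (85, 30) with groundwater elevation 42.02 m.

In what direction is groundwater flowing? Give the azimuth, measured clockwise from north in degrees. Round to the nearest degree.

282°

Taking BH-01 as reference: BH-02−BH-01 = (130, -155, +0.43); BH-03−BH-01 = (65, -140, +0.25).
Solve a·Δx + b·Δy = Δh: det = 130·(-140) − 65·(-155) = -8125.
∂h/∂x = [(+0.43)·(-140) − (+0.25)·(-155)] / -8125 = +0.002640
∂h/∂y = [130·(+0.25) − 65·(+0.43)] / -8125 = -0.0005600
Flow direction (−∇h) has components (-0.002640 E, +0.0005600 N).
Azimuth = atan2(E, N) = atan2(-0.002640, +0.0005600) = 282.0° ≈ 282°.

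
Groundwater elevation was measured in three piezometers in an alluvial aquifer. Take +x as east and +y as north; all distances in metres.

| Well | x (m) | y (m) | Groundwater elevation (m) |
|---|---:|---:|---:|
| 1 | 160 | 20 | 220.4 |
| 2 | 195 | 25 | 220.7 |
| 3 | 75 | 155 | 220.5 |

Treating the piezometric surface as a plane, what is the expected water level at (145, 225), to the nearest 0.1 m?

Three-point gradient (reference 1): Δ to 2 = (35, 5, +0.3), Δ to 3 = (-85, 135, +0.1).
∂h/∂x = +0.007767, ∂h/∂y = +0.005631 (det = 5150).
h(145, 225) = 220.4 + (+0.007767)·(-15) + (+0.005631)·(205) = 220.4 -0.117 +1.154 = 221.438 m.

221.4 m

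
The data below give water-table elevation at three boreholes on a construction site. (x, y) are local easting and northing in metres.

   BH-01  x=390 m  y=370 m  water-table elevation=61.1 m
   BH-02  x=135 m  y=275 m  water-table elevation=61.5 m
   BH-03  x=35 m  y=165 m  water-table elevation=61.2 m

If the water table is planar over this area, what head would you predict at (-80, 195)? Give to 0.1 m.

61.8 m

Three-point gradient (reference BH-01): Δ to BH-02 = (-255, -95, +0.4), Δ to BH-03 = (-355, -205, +0.1).
∂h/∂x = -0.003908, ∂h/∂y = +0.006280 (det = 18550).
h(-80, 195) = 61.1 + (-0.003908)·(-470) + (+0.006280)·(-175) = 61.1 +1.837 -1.099 = 61.838 m.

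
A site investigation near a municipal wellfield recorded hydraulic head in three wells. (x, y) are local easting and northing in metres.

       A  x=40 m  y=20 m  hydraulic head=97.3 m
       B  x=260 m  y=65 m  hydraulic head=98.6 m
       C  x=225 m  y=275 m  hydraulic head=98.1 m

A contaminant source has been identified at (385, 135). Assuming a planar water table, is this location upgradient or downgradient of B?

upgradient

Three-point gradient (reference A): Δ to B = (220, 45, +1.3), Δ to C = (185, 255, +0.8).
∂h/∂x = +0.006185, ∂h/∂y = -0.001350 (det = 47775).
Head at (385, 135) = 97.3 + (+0.006185)·(345) + (-0.001350)·(115) = 99.28 m.
That is higher than the 98.6 m at B, so the point is upgradient.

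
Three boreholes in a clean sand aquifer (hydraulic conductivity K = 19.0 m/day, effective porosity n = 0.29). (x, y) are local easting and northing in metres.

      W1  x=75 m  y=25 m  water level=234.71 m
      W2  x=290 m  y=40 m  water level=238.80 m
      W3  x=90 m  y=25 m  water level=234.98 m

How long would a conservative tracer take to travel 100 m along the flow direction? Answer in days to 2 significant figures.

Taking W1 as reference: W2−W1 = (215, 15, +4.09); W3−W1 = (15, 0, +0.27).
Determinant of the coordinate differences = 215·0 − 15·15 = -225.
∂h/∂x = [(+4.09)·0 − (+0.27)·15] / -225 = +0.01800
∂h/∂y = [215·(+0.27) − 15·(+4.09)] / -225 = +0.01467
|∇h| = √(0.01800² + 0.01467²) = 0.02322
Seepage velocity v = K·i/n = 19.0 × 0.02322 / 0.29 = 1.521 m/day.
t = 100 / 1.521 = 65.75 days.

66 days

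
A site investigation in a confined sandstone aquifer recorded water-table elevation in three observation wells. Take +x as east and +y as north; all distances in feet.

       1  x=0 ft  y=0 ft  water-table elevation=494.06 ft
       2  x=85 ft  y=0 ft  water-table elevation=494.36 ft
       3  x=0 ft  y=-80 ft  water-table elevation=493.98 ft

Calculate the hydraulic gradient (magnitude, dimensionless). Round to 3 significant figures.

∂h/∂x = (494.36 − 494.06) / (85 − 0) = +0.003529
∂h/∂y = (493.98 − 494.06) / (-80 − 0) = +0.0010000
|∇h| = √(0.003529² + 0.0010000²) = 0.003668

0.00367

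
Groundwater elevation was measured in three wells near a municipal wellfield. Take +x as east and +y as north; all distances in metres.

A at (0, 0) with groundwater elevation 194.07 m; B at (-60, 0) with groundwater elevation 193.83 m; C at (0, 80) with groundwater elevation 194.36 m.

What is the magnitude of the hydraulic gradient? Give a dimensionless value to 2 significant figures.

0.0054

∂h/∂x = (193.83 − 194.07) / (-60 − 0) = +0.004000
∂h/∂y = (194.36 − 194.07) / (80 − 0) = +0.003625
|∇h| = √(0.004000² + 0.003625²) = 0.005398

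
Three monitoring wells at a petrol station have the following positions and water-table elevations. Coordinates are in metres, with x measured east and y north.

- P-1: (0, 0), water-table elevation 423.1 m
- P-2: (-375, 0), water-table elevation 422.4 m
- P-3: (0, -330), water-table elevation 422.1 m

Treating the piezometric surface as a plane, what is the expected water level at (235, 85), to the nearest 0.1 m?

∂h/∂x = (422.4 − 423.1) / (-375 − 0) = +0.001867
∂h/∂y = (422.1 − 423.1) / (-330 − 0) = +0.003030
h(235, 85) = 423.1 + (+0.001867)·(235) + (+0.003030)·(85) = 423.1 +0.439 +0.258 = 423.796 m.

423.8 m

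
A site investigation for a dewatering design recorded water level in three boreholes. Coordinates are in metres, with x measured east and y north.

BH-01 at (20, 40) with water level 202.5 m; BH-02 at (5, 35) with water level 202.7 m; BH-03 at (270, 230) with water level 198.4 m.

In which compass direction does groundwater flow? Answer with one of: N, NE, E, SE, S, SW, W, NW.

NE

Differences from BH-01: to BH-02 (Δx, Δy, Δh) = (-15, -5, +0.2); to BH-03 = (250, 190, -4.1).
Determinant of the coordinate differences = (-15)·190 − 250·(-5) = -1600.
∂h/∂x = [(+0.2)·190 − (-4.1)·(-5)] / -1600 = -0.01094
∂h/∂y = [(-15)·(-4.1) − 250·(+0.2)] / -1600 = -0.007188
Flow = −∇h = (+0.01094 east, +0.007188 north), which points northeast.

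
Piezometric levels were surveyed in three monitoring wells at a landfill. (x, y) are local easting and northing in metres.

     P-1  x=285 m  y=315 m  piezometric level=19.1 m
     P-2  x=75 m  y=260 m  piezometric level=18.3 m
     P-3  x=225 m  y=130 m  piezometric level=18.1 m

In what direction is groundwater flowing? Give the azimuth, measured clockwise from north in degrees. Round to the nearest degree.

Differences from P-1: to P-2 (Δx, Δy, Δh) = (-210, -55, -0.8); to P-3 = (-60, -185, -1.0).
Determinant of the coordinate differences = (-210)·(-185) − (-60)·(-55) = 35550.
∂h/∂x = [(-0.8)·(-185) − (-1.0)·(-55)] / 35550 = +0.002616
∂h/∂y = [(-210)·(-1.0) − (-60)·(-0.8)] / 35550 = +0.004557
Flow direction (−∇h) has components (-0.002616 E, -0.004557 N).
Azimuth = atan2(E, N) = atan2(-0.002616, -0.004557) = 209.9° ≈ 210°.

210°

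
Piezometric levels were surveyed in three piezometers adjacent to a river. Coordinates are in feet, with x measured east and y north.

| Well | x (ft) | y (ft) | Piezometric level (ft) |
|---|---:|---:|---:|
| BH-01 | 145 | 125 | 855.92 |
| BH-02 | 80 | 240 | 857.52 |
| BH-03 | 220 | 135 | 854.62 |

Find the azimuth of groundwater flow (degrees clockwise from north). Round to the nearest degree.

Three-point gradient (reference BH-01): Δ to BH-02 = (-65, 115, +1.60), Δ to BH-03 = (75, 10, -1.30).
∂h/∂x = -0.01784, ∂h/∂y = +0.003827 (det = -9275).
Flow direction (−∇h) has components (+0.01784 E, -0.003827 N).
Azimuth = atan2(E, N) = atan2(+0.01784, -0.003827) = 102.1° ≈ 102°.

102°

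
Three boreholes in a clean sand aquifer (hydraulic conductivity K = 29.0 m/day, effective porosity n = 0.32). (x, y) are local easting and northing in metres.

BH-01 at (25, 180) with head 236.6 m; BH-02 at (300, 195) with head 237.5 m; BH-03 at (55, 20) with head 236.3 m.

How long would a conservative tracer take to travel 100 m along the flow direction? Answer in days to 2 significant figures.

With h = a·x + b·y + c and BH-01 as origin, the differences give:
  275·a + 15·b = +0.9
  30·a + (-160)·b = -0.3
Eliminate b (×(-160) and ×15, subtract): -44450·a = -139.50 → a = ∂h/∂x = +0.003138
Back-substitute: b = ∂h/∂y = +0.002463.
|∇h| = √(0.003138² + 0.002463²) = 0.003989
Seepage velocity v = K·i/n = 29.0 × 0.003989 / 0.32 = 0.3615 m/day.
t = 100 / 0.3615 = 276.6 days.

280 days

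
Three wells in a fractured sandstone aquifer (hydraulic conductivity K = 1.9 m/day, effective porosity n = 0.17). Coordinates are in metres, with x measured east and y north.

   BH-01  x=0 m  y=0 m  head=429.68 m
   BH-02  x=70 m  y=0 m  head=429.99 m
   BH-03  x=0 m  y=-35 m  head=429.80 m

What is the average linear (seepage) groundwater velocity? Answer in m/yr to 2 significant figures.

∂h/∂x = (429.99 − 429.68) / (70 − 0) = +0.004429
∂h/∂y = (429.80 − 429.68) / (-35 − 0) = -0.003429
|∇h| = √(0.004429² + -0.003429²) = 0.005601
Seepage velocity v = K·i/n = 1.9 × 0.005601 / 0.17 = 0.0626 m/day = 22.86 m/yr.

23 m/yr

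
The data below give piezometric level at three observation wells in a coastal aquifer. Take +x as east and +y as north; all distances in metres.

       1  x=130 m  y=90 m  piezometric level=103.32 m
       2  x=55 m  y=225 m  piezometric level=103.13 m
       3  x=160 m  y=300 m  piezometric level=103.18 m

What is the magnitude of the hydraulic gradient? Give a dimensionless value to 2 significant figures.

With h = a·x + b·y + c and 1 as origin, the differences give:
  (-75)·a + 135·b = -0.19
  30·a + 210·b = -0.14
Eliminate b (×210 and ×135, subtract): -19800·a = -21.000 → a = ∂h/∂x = +0.001061
Back-substitute: b = ∂h/∂y = -0.0008182.
|∇h| = √(0.001061² + -0.0008182²) = 0.00134

0.0013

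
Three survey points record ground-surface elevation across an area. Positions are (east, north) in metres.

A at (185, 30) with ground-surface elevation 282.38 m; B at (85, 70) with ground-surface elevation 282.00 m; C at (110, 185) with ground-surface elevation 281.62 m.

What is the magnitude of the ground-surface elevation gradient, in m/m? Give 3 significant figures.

With z = a·x + b·y + c and A as origin, the differences give:
  (-100)·a + 40·b = -0.38
  (-75)·a + 155·b = -0.76
Eliminate b (×155 and ×40, subtract): -12500·a = -28.500 → a = ∂z/∂x = +0.002280
Back-substitute: b = ∂z/∂y = -0.003800.
|∇f| = √(0.002280² + -0.003800²) = 0.004432 m/m

0.00443 m/m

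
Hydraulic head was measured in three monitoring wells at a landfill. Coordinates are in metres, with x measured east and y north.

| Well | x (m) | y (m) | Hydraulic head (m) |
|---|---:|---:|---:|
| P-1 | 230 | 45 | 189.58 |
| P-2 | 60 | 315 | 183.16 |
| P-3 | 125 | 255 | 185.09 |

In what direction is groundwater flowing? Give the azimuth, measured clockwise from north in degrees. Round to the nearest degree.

Differences from P-1: to P-2 (Δx, Δy, Δh) = (-170, 270, -6.42); to P-3 = (-105, 210, -4.49).
Solve a·Δx + b·Δy = Δh: det = (-170)·210 − (-105)·270 = -7350.
∂h/∂x = [(-6.42)·210 − (-4.49)·270] / -7350 = +0.01849
∂h/∂y = [(-170)·(-4.49) − (-105)·(-6.42)] / -7350 = -0.01214
Flow direction (−∇h) has components (-0.01849 E, +0.01214 N).
Azimuth = atan2(E, N) = atan2(-0.01849, +0.01214) = 303.3° ≈ 303°.

303°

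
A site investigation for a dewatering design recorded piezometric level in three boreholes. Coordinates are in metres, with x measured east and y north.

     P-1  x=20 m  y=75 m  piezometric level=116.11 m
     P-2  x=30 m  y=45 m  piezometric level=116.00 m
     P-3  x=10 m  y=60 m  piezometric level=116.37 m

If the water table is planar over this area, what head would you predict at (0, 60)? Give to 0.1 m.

Three-point gradient (reference P-1): Δ to P-2 = (10, -30, -0.11), Δ to P-3 = (-10, -15, +0.26).
∂h/∂x = -0.02100, ∂h/∂y = -0.003333 (det = -450).
h(0, 60) = 116.11 + (-0.02100)·(-20) + (-0.003333)·(-15) = 116.11 +0.420 +0.050 = 116.580 m.

116.6 m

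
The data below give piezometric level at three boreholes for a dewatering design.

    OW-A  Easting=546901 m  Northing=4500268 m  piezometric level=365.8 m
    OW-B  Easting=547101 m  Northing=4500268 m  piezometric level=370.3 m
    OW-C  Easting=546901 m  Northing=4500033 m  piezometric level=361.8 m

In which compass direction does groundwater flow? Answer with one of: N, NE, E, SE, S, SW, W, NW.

∂h/∂x = (370.3 − 365.8) / (547101 − 546901) = +0.02250
∂h/∂y = (361.8 − 365.8) / (4500033 − 4500268) = +0.01702
Flow = −∇h = (-0.02250 east, -0.01702 north), which points southwest.

SW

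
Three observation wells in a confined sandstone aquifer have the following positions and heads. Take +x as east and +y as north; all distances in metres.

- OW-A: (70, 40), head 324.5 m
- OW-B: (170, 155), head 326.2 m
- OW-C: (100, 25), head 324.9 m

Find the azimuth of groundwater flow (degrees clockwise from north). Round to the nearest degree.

Three-point gradient (reference OW-A): Δ to OW-B = (100, 115, +1.7), Δ to OW-C = (30, -15, +0.4).
∂h/∂x = +0.01444, ∂h/∂y = +0.002222 (det = -4950).
Flow direction (−∇h) has components (-0.01444 E, -0.002222 N).
Azimuth = atan2(E, N) = atan2(-0.01444, -0.002222) = 261.3° ≈ 261°.

261°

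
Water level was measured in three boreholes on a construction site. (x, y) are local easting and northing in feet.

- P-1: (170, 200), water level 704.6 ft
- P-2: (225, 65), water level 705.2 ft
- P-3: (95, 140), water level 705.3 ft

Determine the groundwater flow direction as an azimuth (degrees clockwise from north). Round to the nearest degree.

035°

With h = a·x + b·y + c and P-1 as origin, the differences give:
  55·a + (-135)·b = +0.6
  (-75)·a + (-60)·b = +0.7
Eliminate b (×(-60) and ×(-135), subtract): -13425·a = 58.50 → a = ∂h/∂x = -0.004358
Back-substitute: b = ∂h/∂y = -0.006220.
Flow direction (−∇h) has components (+0.004358 E, +0.006220 N).
Azimuth = atan2(E, N) = atan2(+0.004358, +0.006220) = 35.0° ≈ 035°.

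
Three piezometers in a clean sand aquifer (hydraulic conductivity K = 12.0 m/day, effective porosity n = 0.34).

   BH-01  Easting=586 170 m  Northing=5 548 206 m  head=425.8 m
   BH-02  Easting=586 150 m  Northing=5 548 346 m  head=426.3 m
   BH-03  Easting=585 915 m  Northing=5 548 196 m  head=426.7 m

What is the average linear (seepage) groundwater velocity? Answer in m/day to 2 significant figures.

Differences from BH-01: to BH-02 (Δx, Δy, Δh) = (-20, 140, +0.5); to BH-03 = (-255, -10, +0.9).
Determinant of the coordinate differences = (-20)·(-10) − (-255)·140 = 35900.
∂h/∂x = [(+0.5)·(-10) − (+0.9)·140] / 35900 = -0.003649
∂h/∂y = [(-20)·(+0.9) − (-255)·(+0.5)] / 35900 = +0.003050
|∇h| = √(-0.003649² + 0.003050²) = 0.004756
Seepage velocity v = K·i/n = 12.0 × 0.004756 / 0.34 = 0.1679 m/day.

0.17 m/day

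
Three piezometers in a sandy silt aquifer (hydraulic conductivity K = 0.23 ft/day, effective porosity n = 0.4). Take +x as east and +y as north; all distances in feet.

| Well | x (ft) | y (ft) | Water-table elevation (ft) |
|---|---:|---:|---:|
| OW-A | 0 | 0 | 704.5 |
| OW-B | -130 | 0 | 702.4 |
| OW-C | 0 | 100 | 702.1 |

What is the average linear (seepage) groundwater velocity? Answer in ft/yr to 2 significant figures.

∂h/∂x = (702.4 − 704.5) / (-130 − 0) = +0.01615
∂h/∂y = (702.1 − 704.5) / (100 − 0) = -0.02400
|∇h| = √(0.01615² + -0.02400²) = 0.02893
Seepage velocity v = K·i/n = 0.23 × 0.02893 / 0.4 = 0.01663 ft/day = 6.074 ft/yr.

6.1 ft/yr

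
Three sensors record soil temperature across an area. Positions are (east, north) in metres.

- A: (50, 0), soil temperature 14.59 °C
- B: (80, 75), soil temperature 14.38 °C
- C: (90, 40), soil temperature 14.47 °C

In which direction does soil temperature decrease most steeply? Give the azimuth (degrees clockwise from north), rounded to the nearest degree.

Taking A as reference: B−A = (30, 75, -0.21); C−A = (40, 40, -0.12).
Solve a·Δx + b·Δy = ΔT: det = 30·40 − 40·75 = -1800.
∂T/∂x = [(-0.21)·40 − (-0.12)·75] / -1800 = -0.0003333
∂T/∂y = [30·(-0.12) − 40·(-0.21)] / -1800 = -0.002667
Steepest decrease is along −∇f: components (+0.0003333 E, +0.002667 N).
Azimuth = atan2(+0.0003333, +0.002667) = 7.1° ≈ 007°.

007°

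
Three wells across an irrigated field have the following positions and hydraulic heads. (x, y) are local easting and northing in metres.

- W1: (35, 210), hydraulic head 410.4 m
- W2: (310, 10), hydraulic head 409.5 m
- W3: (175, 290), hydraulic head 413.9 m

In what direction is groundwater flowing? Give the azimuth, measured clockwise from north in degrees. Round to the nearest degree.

210°

Taking W1 as reference: W2−W1 = (275, -200, -0.9); W3−W1 = (140, 80, +3.5).
Solve a·Δx + b·Δy = Δh: det = 275·80 − 140·(-200) = 50000.
∂h/∂x = [(-0.9)·80 − (+3.5)·(-200)] / 50000 = +0.01256
∂h/∂y = [275·(+3.5) − 140·(-0.9)] / 50000 = +0.02177
Flow direction (−∇h) has components (-0.01256 E, -0.02177 N).
Azimuth = atan2(E, N) = atan2(-0.01256, -0.02177) = 210.0° ≈ 210°.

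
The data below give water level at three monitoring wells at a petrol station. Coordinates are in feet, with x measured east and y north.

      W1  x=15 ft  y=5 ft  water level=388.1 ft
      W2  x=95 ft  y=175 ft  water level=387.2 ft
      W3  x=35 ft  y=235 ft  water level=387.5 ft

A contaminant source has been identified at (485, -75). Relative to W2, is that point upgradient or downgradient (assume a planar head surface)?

Three-point gradient (reference W1): Δ to W2 = (80, 170, -0.9), Δ to W3 = (20, 230, -0.6).
∂h/∂x = -0.007000, ∂h/∂y = -0.002000 (det = 15000).
Head at (485, -75) = 388.1 + (-0.007000)·(470) + (-0.002000)·(-80) = 384.97 ft.
That is lower than the 387.2 ft at W2, so the point is downgradient.

downgradient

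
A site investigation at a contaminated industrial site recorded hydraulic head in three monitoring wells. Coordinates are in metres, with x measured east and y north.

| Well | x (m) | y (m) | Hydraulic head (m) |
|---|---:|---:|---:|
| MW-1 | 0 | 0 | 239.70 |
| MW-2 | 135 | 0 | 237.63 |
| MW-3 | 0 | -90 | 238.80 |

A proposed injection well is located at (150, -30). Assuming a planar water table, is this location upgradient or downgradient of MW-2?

downgradient

∂h/∂x = (237.63 − 239.70) / (135 − 0) = -0.01533
∂h/∂y = (238.80 − 239.70) / (-90 − 0) = +0.010000
Head at (150, -30) = 239.70 + (-0.01533)·(150) + (+0.010000)·(-30) = 237.10 m.
That is lower than the 237.63 m at MW-2, so the point is downgradient.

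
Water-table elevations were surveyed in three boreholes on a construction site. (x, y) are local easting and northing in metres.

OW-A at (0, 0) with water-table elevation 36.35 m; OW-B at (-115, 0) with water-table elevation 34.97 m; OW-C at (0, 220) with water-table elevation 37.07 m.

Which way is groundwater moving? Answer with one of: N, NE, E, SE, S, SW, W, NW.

W

∂h/∂x = (34.97 − 36.35) / (-115 − 0) = +0.01200
∂h/∂y = (37.07 − 36.35) / (220 − 0) = +0.003273
Flow = −∇h = (-0.01200 east, -0.003273 north), which points west.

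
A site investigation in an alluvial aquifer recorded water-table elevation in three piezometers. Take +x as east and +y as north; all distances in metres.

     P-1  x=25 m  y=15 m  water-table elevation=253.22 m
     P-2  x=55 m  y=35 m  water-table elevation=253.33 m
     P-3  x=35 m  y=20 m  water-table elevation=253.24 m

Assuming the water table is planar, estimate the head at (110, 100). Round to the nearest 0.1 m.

With h = a·x + b·y + c and P-1 as origin, the differences give:
  30·a + 20·b = +0.11
  10·a + 5·b = +0.02
Eliminate b (×5 and ×20, subtract): -50·a = 0.150 → a = ∂h/∂x = -0.003000
Back-substitute: b = ∂h/∂y = +0.010000.
h(110, 100) = 253.22 + (-0.003000)·(85) + (+0.010000)·(85) = 253.22 -0.255 +0.850 = 253.815 m.

253.8 m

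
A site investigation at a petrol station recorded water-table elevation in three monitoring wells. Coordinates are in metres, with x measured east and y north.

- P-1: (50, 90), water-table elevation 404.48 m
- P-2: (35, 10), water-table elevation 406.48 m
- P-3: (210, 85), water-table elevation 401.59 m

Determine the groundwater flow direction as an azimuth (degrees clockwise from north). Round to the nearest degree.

041°

With h = a·x + b·y + c and P-1 as origin, the differences give:
  (-15)·a + (-80)·b = +2.00
  160·a + (-5)·b = -2.89
Eliminate b (×(-5) and ×(-80), subtract): 12875·a = -241.200 → a = ∂h/∂x = -0.01873
Back-substitute: b = ∂h/∂y = -0.02149.
Flow direction (−∇h) has components (+0.01873 E, +0.02149 N).
Azimuth = atan2(E, N) = atan2(+0.01873, +0.02149) = 41.1° ≈ 041°.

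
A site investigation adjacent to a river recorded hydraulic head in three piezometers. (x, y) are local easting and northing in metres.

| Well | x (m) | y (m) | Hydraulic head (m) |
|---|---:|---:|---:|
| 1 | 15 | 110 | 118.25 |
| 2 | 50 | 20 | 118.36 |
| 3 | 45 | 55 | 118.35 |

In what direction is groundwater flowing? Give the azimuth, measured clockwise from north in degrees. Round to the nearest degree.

266°

Taking 1 as reference: 2−1 = (35, -90, +0.11); 3−1 = (30, -55, +0.10).
Determinant of the coordinate differences = 35·(-55) − 30·(-90) = 775.
∂h/∂x = [(+0.11)·(-55) − (+0.10)·(-90)] / 775 = +0.003806
∂h/∂y = [35·(+0.10) − 30·(+0.11)] / 775 = +0.0002581
Flow direction (−∇h) has components (-0.003806 E, -0.0002581 N).
Azimuth = atan2(E, N) = atan2(-0.003806, -0.0002581) = 266.1° ≈ 266°.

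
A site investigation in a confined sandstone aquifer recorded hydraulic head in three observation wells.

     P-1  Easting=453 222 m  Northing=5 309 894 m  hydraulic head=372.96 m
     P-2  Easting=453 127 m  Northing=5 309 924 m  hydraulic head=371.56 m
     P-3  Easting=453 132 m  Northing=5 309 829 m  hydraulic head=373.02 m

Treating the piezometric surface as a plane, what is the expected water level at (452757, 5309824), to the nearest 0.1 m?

369.3 m

Differences from P-1: to P-2 (Δx, Δy, Δh) = (-95, 30, -1.40); to P-3 = (-90, -65, +0.06).
Solve a·Δx + b·Δy = Δh: det = (-95)·(-65) − (-90)·30 = 8875.
∂h/∂x = [(-1.40)·(-65) − (+0.06)·30] / 8875 = +0.01005
∂h/∂y = [(-95)·(+0.06) − (-90)·(-1.40)] / 8875 = -0.01484
h(452757, 5309824) = 372.96 + (+0.01005)·(-465) + (-0.01484)·(-70) = 372.96 -4.674 +1.039 = 369.325 m.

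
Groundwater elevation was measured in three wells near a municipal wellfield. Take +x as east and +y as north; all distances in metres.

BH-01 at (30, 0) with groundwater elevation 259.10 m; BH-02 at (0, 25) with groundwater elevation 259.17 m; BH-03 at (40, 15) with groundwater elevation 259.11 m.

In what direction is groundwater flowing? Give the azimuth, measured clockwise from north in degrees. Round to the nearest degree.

Differences from BH-01: to BH-02 (Δx, Δy, Δh) = (-30, 25, +0.07); to BH-03 = (10, 15, +0.01).
Solve a·Δx + b·Δy = Δh: det = (-30)·15 − 10·25 = -700.
∂h/∂x = [(+0.07)·15 − (+0.01)·25] / -700 = -0.001143
∂h/∂y = [(-30)·(+0.01) − 10·(+0.07)] / -700 = +0.001429
Flow direction (−∇h) has components (+0.001143 E, -0.001429 N).
Azimuth = atan2(E, N) = atan2(+0.001143, -0.001429) = 141.3° ≈ 141°.

141°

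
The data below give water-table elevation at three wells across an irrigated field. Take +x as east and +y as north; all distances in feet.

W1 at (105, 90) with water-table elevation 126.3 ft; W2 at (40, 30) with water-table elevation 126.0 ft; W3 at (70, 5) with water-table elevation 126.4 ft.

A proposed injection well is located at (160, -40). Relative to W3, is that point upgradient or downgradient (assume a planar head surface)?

upgradient

Taking W1 as reference: W2−W1 = (-65, -60, -0.3); W3−W1 = (-35, -85, +0.1).
Determinant of the coordinate differences = (-65)·(-85) − (-35)·(-60) = 3425.
∂h/∂x = [(-0.3)·(-85) − (+0.1)·(-60)] / 3425 = +0.009197
∂h/∂y = [(-65)·(+0.1) − (-35)·(-0.3)] / 3425 = -0.004964
Head at (160, -40) = 126.3 + (+0.009197)·(55) + (-0.004964)·(-130) = 127.45 ft.
That is higher than the 126.4 ft at W3, so the point is upgradient.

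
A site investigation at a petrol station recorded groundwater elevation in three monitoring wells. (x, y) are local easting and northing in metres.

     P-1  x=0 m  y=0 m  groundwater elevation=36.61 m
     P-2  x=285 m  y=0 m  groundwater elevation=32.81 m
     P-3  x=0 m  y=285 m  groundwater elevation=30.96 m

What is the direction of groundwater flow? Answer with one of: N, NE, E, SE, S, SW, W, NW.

∂h/∂x = (32.81 − 36.61) / (285 − 0) = -0.01333
∂h/∂y = (30.96 − 36.61) / (285 − 0) = -0.01982
Flow = −∇h = (+0.01333 east, +0.01982 north), which points northeast.

NE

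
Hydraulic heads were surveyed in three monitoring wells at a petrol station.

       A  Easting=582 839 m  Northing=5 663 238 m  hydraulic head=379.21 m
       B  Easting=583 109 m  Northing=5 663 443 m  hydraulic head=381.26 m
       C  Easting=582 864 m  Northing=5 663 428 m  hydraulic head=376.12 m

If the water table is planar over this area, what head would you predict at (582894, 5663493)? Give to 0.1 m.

375.5 m

Taking A as reference: B−A = (270, 205, +2.05); C−A = (25, 190, -3.09).
Determinant of the coordinate differences = 270·190 − 25·205 = 46175.
∂h/∂x = [(+2.05)·190 − (-3.09)·205] / 46175 = +0.02215
∂h/∂y = [270·(-3.09) − 25·(+2.05)] / 46175 = -0.01918
h(582894, 5663493) = 379.21 + (+0.02215)·(55) + (-0.01918)·(255) = 379.21 +1.218 -4.890 = 375.538 m.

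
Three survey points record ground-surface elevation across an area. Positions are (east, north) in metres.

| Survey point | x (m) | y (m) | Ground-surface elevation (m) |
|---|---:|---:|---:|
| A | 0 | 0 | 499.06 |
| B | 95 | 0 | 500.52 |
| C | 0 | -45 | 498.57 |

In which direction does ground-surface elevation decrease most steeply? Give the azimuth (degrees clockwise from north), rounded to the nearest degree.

∂z/∂x = (500.52 − 499.06) / (95 − 0) = +0.01537
∂z/∂y = (498.57 − 499.06) / (-45 − 0) = +0.01089
Steepest decrease is along −∇f: components (-0.01537 E, -0.01089 N).
Azimuth = atan2(-0.01537, -0.01089) = 234.7° ≈ 235°.

235°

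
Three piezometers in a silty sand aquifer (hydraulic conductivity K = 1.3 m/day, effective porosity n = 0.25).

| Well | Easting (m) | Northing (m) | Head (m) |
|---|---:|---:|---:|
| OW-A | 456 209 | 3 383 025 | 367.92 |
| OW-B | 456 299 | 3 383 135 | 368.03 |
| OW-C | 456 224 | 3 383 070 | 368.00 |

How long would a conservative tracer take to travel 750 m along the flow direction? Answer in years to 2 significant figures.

Taking OW-A as reference: OW-B−OW-A = (90, 110, +0.11); OW-C−OW-A = (15, 45, +0.08).
Determinant of the coordinate differences = 90·45 − 15·110 = 2400.
∂h/∂x = [(+0.11)·45 − (+0.08)·110] / 2400 = -0.001604
∂h/∂y = [90·(+0.08) − 15·(+0.11)] / 2400 = +0.002312
|∇h| = √(-0.001604² + 0.002312²) = 0.002814
Seepage velocity v = K·i/n = 1.3 × 0.002814 / 0.25 = 0.01463 m/day.
t = 750 / 0.01463 = 5.126e+04 days = 140 years.

140 years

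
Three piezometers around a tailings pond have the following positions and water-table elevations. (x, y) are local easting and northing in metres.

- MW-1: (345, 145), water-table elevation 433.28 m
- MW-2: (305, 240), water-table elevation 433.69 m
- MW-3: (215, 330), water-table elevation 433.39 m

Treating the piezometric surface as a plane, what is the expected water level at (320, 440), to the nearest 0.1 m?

Three-point gradient (reference MW-1): Δ to MW-2 = (-40, 95, +0.41), Δ to MW-3 = (-130, 185, +0.11).
∂h/∂x = +0.01321, ∂h/∂y = +0.009879 (det = 4950).
h(320, 440) = 433.28 + (+0.01321)·(-25) + (+0.009879)·(295) = 433.28 -0.330 +2.914 = 435.864 m.

435.9 m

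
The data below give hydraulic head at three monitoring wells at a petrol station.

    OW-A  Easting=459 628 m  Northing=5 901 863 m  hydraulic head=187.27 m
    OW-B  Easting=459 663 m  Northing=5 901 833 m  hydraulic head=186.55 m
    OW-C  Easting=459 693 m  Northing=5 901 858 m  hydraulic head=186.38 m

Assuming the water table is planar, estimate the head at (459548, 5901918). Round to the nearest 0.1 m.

Differences from OW-A: to OW-B (Δx, Δy, Δh) = (35, -30, -0.72); to OW-C = (65, -5, -0.89).
Solve a·Δx + b·Δy = Δh: det = 35·(-5) − 65·(-30) = 1775.
∂h/∂x = [(-0.72)·(-5) − (-0.89)·(-30)] / 1775 = -0.01301
∂h/∂y = [35·(-0.89) − 65·(-0.72)] / 1775 = +0.008817
h(459548, 5901918) = 187.27 + (-0.01301)·(-80) + (+0.008817)·(55) = 187.27 +1.041 +0.485 = 188.796 m.

188.8 m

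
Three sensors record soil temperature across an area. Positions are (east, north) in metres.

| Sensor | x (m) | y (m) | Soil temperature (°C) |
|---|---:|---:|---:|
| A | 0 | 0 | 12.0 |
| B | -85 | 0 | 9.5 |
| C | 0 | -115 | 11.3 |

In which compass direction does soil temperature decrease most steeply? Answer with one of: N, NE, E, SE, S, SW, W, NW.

∂T/∂x = (9.5 − 12.0) / (-85 − 0) = +0.02941
∂T/∂y = (11.3 − 12.0) / (-115 − 0) = +0.006087
Steepest decrease is along −∇f = (-0.02941 E, -0.006087 N) → west.

W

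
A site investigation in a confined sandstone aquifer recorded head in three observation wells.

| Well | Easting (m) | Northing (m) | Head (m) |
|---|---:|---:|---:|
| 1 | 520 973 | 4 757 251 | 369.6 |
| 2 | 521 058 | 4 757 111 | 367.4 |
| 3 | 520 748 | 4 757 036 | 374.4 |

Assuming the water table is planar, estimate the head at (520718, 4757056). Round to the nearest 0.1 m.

375.1 m

Differences from 1: to 2 (Δx, Δy, Δh) = (85, -140, -2.2); to 3 = (-225, -215, +4.8).
Determinant of the coordinate differences = 85·(-215) − (-225)·(-140) = -49775.
∂h/∂x = [(-2.2)·(-215) − (+4.8)·(-140)] / -49775 = -0.02300
∂h/∂y = [85·(+4.8) − (-225)·(-2.2)] / -49775 = +0.001748
h(520718, 4757056) = 369.6 + (-0.02300)·(-255) + (+0.001748)·(-195) = 369.6 +5.866 -0.341 = 375.125 m.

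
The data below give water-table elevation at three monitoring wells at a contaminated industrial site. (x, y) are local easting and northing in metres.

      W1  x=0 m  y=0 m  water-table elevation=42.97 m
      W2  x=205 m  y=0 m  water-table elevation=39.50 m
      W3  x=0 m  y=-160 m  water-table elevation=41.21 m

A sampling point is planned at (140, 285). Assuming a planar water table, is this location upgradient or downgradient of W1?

∂h/∂x = (39.50 − 42.97) / (205 − 0) = -0.01693
∂h/∂y = (41.21 − 42.97) / (-160 − 0) = +0.01100
Head at (140, 285) = 42.97 + (-0.01693)·(140) + (+0.01100)·(285) = 43.74 m.
That is higher than the 42.97 m at W1, so the point is upgradient.

upgradient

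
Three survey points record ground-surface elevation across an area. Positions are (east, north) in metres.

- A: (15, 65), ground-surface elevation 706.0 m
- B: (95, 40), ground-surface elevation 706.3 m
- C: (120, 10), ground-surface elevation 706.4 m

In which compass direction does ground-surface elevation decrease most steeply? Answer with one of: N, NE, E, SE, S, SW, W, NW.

Differences from A: to B (Δx, Δy, Δh) = (80, -25, +0.3); to C = (105, -55, +0.4).
Determinant of the coordinate differences = 80·(-55) − 105·(-25) = -1775.
∂z/∂x = [(+0.3)·(-55) − (+0.4)·(-25)] / -1775 = +0.003662
∂z/∂y = [80·(+0.4) − 105·(+0.3)] / -1775 = -0.0002817
Steepest decrease is along −∇f = (-0.003662 E, +0.0002817 N) → west.

W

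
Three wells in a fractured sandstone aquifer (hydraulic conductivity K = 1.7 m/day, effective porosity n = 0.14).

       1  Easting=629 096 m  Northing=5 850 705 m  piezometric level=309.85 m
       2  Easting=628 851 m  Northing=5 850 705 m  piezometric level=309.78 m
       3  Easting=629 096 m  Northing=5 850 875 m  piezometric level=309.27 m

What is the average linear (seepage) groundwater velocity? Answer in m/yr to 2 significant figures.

∂h/∂x = (309.78 − 309.85) / (628851 − 629096) = +0.0002857
∂h/∂y = (309.27 − 309.85) / (5850875 − 5850705) = -0.003412
|∇h| = √(0.0002857² + -0.003412²) = 0.003424
Seepage velocity v = K·i/n = 1.7 × 0.003424 / 0.14 = 0.04158 m/day = 15.19 m/yr.

15 m/yr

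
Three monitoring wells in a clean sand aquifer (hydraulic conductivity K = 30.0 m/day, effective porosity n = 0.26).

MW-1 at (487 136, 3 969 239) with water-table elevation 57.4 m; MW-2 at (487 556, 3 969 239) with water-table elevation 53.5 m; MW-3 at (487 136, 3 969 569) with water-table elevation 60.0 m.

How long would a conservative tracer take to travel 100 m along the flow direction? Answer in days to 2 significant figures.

∂h/∂x = (53.5 − 57.4) / (487556 − 487136) = -0.009286
∂h/∂y = (60.0 − 57.4) / (3969569 − 3969239) = +0.007879
|∇h| = √(-0.009286² + 0.007879²) = 0.01218
Seepage velocity v = K·i/n = 30.0 × 0.01218 / 0.26 = 1.405 m/day.
t = 100 / 1.405 = 71.17 days.

71 days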